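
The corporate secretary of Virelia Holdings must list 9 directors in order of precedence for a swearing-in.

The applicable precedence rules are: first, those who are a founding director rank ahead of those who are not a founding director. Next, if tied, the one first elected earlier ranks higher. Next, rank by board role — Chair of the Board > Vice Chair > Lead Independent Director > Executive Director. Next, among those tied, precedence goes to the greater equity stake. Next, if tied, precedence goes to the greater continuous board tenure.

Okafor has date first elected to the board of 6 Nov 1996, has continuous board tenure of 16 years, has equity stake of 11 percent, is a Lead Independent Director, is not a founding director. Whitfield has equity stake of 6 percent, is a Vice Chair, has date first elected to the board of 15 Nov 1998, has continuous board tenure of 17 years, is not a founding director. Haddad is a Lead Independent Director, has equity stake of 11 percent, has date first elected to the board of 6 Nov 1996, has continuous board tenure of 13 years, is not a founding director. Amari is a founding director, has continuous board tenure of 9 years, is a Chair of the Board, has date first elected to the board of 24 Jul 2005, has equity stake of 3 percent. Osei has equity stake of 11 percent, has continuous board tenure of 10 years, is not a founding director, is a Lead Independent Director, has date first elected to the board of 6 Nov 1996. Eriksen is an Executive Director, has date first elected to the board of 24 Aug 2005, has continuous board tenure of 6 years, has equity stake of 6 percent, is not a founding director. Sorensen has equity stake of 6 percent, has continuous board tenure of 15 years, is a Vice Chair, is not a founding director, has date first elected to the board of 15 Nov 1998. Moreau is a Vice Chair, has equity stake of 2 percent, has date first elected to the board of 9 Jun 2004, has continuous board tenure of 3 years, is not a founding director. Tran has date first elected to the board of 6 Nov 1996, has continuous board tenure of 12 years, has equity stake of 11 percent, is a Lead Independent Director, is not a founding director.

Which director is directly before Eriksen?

Moreau

By the first rule: Amari (a founding director); then Okafor, Haddad, Tran, Osei, Whitfield, Sorensen, Moreau and Eriksen (each not a founding director).
Among Okafor, Haddad, Tran, Osei, Whitfield, Sorensen, Moreau and Eriksen, by date first elected to the board (earlier first): Okafor, Haddad, Tran and Osei (6 Nov 1996) before Whitfield and Sorensen (15 Nov 1998) before Moreau (9 Jun 2004) before Eriksen (24 Aug 2005).
Okafor, Haddad, Tran and Osei are each Lead Independent Director, so the next rule applies.
Okafor, Haddad, Tran and Osei all have equity stake 11 percent, so the next rule applies.
Among Okafor, Haddad, Tran and Osei, by continuous board tenure (higher first): Okafor (16 years) before Haddad (13 years) before Tran (12 years) before Osei (10 years).
Whitfield and Sorensen are each Vice Chair, so the next rule applies.
Whitfield and Sorensen both have equity stake 6 percent, so the next rule applies.
Among Whitfield and Sorensen, by continuous board tenure (higher first): Whitfield (17 years) before Sorensen (15 years).
Order: Amari, Okafor, Haddad, Tran, Osei, Whitfield, Sorensen, Moreau, Eriksen.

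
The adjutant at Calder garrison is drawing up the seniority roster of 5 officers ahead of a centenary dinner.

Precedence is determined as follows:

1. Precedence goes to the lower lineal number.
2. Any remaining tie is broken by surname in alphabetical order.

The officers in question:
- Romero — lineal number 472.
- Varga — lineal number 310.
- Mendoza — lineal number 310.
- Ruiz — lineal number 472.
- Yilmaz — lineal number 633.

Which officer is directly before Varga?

By lineal number (lower first): Mendoza and Varga (both 310); then Romero and Ruiz (both 472); then Yilmaz (633).
Among Mendoza and Varga, alphabetically by surname: Mendoza before Varga.
Among Romero and Ruiz, alphabetically by surname: Romero before Ruiz.
Order: Mendoza, Varga, Romero, Ruiz, Yilmaz.

Mendoza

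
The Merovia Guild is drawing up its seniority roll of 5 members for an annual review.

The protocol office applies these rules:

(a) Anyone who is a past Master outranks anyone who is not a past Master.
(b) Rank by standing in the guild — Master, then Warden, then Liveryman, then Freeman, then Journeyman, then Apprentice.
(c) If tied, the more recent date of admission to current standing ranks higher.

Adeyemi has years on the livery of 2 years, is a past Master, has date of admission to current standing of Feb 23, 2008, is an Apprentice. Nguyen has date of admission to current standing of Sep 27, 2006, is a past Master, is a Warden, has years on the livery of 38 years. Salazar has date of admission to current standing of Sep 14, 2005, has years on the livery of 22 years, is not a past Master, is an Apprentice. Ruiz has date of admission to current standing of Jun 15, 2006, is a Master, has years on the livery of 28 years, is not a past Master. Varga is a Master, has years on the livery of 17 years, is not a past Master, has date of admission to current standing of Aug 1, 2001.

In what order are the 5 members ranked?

Nguyen, Adeyemi, Ruiz, Varga, Salazar

By the first rule: Nguyen and Adeyemi (both a past Master); then Ruiz, Varga and Salazar (each not a past Master).
Among Nguyen and Adeyemi, by standing in the guild: Nguyen (Warden) before Adeyemi (Apprentice).
Among Ruiz, Varga and Salazar, by standing in the guild: Ruiz and Varga (Master) before Salazar (Apprentice).
Among Ruiz and Varga, by date of admission to current standing (later first): Ruiz (Jun 15, 2006) before Varga (Aug 1, 2001).
Full order: Nguyen, Adeyemi, Ruiz, Varga, Salazar.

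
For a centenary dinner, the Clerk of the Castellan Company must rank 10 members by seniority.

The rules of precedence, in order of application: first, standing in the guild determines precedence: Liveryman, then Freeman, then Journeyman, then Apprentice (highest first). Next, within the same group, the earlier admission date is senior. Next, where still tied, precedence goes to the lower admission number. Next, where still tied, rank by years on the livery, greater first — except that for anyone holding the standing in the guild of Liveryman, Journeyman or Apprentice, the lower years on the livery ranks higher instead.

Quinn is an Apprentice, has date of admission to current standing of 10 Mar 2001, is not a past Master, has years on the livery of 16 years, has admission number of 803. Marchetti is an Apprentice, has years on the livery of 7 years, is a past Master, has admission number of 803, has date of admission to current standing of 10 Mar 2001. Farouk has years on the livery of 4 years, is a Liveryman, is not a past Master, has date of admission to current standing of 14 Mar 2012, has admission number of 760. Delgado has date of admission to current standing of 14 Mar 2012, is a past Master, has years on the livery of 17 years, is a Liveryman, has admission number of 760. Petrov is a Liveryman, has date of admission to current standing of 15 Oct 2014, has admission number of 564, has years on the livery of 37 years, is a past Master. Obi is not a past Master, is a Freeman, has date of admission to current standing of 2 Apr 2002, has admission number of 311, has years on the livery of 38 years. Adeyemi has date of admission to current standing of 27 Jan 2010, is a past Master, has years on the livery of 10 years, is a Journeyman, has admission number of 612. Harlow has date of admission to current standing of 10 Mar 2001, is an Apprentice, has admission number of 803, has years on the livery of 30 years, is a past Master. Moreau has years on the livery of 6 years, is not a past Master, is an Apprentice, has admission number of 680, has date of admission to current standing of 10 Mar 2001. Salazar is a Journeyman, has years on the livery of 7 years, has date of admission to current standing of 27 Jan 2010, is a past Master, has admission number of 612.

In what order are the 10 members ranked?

By standing in the guild: Farouk, Delgado and Petrov (Liveryman); then Obi (Freeman); then Salazar and Adeyemi (Journeyman); then Moreau, Marchetti, Quinn and Harlow (Apprentice).
Among Farouk, Delgado and Petrov, by date of admission to current standing (earlier first): Farouk and Delgado (14 Mar 2012) before Petrov (15 Oct 2014).
Farouk and Delgado both have admission number 760, so the next rule applies.
Among Farouk and Delgado, by years on the livery (lower first) (reversed rule for this group): Farouk (4 years) before Delgado (17 years).
Salazar and Adeyemi both have date of admission to current standing 27 Jan 2010, so the next rule applies.
Salazar and Adeyemi both have admission number 612, so the next rule applies.
Among Salazar and Adeyemi, by years on the livery (lower first) (reversed rule for this group): Salazar (7 years) before Adeyemi (10 years).
Moreau, Marchetti, Quinn and Harlow all have date of admission to current standing 10 Mar 2001, so the next rule applies.
Among Moreau, Marchetti, Quinn and Harlow, by admission number (lower first): Moreau (680) before Marchetti, Quinn and Harlow (803).
Among Marchetti, Quinn and Harlow, by years on the livery (lower first) (reversed rule for this group): Marchetti (7 years) before Quinn (16 years) before Harlow (30 years).
Full order: Farouk, Delgado, Petrov, Obi, Salazar, Adeyemi, Moreau, Marchetti, Quinn, Harlow.

Farouk, Delgado, Petrov, Obi, Salazar, Adeyemi, Moreau, Marchetti, Quinn, Harlow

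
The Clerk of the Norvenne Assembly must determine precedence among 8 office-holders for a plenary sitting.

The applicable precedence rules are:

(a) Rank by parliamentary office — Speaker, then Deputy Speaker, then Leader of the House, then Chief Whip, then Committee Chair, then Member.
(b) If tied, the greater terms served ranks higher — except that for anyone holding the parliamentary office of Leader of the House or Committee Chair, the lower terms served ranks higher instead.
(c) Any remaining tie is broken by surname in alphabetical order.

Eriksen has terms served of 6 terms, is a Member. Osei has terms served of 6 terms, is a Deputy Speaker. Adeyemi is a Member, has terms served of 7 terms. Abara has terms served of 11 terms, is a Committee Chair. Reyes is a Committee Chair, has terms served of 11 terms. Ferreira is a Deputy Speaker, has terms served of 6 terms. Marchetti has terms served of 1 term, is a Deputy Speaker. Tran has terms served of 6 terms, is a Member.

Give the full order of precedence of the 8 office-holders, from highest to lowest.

By parliamentary office: Ferreira, Osei and Marchetti (Deputy Speaker); then Abara and Reyes (Committee Chair); then Adeyemi, Eriksen and Tran (Member).
Among Ferreira, Osei and Marchetti, by terms served (higher first): Ferreira and Osei (6 terms) before Marchetti (1 term).
Among Ferreira and Osei, alphabetically by surname: Ferreira before Osei.
Abara and Reyes both have terms served 11 terms, so the next rule applies.
Among Abara and Reyes, alphabetically by surname: Abara before Reyes.
Among Adeyemi, Eriksen and Tran, by terms served (higher first): Adeyemi (7 terms) before Eriksen and Tran (6 terms).
Among Eriksen and Tran, alphabetically by surname: Eriksen before Tran.
Full order: Ferreira, Osei, Marchetti, Abara, Reyes, Adeyemi, Eriksen, Tran.

Ferreira, Osei, Marchetti, Abara, Reyes, Adeyemi, Eriksen, Tran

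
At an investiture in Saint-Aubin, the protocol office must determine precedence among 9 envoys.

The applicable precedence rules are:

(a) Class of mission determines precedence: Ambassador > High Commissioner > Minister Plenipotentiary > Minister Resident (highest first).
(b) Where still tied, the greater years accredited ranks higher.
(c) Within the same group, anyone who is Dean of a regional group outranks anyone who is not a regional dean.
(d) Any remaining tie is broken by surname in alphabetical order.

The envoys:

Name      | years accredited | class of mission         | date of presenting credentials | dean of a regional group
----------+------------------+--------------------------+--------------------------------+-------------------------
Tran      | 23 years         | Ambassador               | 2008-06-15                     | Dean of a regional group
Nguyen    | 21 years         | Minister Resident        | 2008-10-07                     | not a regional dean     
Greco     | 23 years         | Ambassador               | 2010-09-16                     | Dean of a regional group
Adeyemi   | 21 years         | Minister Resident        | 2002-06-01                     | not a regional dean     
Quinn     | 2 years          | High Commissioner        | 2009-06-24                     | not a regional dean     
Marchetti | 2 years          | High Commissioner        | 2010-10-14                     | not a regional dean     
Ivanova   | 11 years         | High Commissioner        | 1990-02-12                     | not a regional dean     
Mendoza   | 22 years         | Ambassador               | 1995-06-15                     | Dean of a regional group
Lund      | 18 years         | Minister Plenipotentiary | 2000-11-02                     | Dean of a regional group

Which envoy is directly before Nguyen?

Adeyemi

By class of mission: Greco, Tran and Mendoza (Ambassador); then Ivanova, Marchetti and Quinn (High Commissioner); then Lund (Minister Plenipotentiary); then Adeyemi and Nguyen (Minister Resident).
Among Greco, Tran and Mendoza, by years accredited (higher first): Greco and Tran (23 years) before Mendoza (22 years).
Greco and Tran are each Dean of a regional group, so the next rule applies.
Among Greco and Tran, alphabetically by surname: Greco before Tran.
Among Ivanova, Marchetti and Quinn, by years accredited (higher first): Ivanova (11 years) before Marchetti and Quinn (2 years).
Marchetti and Quinn are each not a regional dean, so the next rule applies.
Among Marchetti and Quinn, alphabetically by surname: Marchetti before Quinn.
Adeyemi and Nguyen both have years accredited 21 years, so the next rule applies.
Adeyemi and Nguyen are each not a regional dean, so the next rule applies.
Among Adeyemi and Nguyen, alphabetically by surname: Adeyemi before Nguyen.
Order: Greco, Tran, Mendoza, Ivanova, Marchetti, Quinn, Lund, Adeyemi, Nguyen.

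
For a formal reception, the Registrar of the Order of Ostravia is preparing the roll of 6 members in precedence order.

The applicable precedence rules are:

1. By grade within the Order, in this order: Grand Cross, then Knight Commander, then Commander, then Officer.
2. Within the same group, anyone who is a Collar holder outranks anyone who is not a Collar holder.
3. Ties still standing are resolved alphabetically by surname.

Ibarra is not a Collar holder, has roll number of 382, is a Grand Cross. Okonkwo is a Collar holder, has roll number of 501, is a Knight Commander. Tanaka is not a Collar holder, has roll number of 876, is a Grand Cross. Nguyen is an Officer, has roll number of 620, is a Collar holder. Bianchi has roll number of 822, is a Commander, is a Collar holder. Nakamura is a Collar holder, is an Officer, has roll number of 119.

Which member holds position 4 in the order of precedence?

Bianchi

By grade within the Order: Ibarra and Tanaka (Grand Cross); then Okonkwo (Knight Commander); then Bianchi (Commander); then Nakamura and Nguyen (Officer).
Ibarra and Tanaka are each not a Collar holder, so the next rule applies.
Among Ibarra and Tanaka, alphabetically by surname: Ibarra before Tanaka.
Nakamura and Nguyen are each a Collar holder, so the next rule applies.
Among Nakamura and Nguyen, alphabetically by surname: Nakamura before Nguyen.
Order: Ibarra, Tanaka, Okonkwo, Bianchi, Nakamura, Nguyen.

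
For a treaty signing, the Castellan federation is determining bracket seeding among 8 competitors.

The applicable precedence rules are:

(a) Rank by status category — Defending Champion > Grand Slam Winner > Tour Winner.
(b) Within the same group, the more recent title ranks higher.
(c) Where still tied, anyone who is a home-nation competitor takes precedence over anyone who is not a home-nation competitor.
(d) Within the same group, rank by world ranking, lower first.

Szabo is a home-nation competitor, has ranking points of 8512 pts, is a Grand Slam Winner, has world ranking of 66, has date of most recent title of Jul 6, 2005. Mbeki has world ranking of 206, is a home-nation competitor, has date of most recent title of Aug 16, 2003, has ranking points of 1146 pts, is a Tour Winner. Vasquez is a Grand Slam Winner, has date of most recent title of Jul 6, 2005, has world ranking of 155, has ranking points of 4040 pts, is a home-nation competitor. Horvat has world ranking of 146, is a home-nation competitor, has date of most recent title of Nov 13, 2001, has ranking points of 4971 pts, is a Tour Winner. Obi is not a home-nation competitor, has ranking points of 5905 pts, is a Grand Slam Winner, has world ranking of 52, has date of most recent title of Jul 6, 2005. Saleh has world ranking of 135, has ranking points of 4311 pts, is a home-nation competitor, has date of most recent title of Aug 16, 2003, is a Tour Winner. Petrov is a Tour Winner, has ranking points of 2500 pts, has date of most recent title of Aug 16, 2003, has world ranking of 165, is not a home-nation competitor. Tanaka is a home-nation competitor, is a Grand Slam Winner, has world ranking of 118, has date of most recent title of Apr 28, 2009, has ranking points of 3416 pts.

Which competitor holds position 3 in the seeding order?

By status category: Tanaka, Szabo, Vasquez and Obi (Grand Slam Winner); then Saleh, Mbeki, Petrov and Horvat (Tour Winner).
Among Tanaka, Szabo, Vasquez and Obi, by date of most recent title (later first): Tanaka (Apr 28, 2009) before Szabo, Vasquez and Obi (Jul 6, 2005).
Among Szabo, Vasquez and Obi, a home-nation competitor before not a home-nation competitor: Szabo and Vasquez (a home-nation competitor) before Obi (not a home-nation competitor).
Among Szabo and Vasquez, by world ranking (lower first): Szabo (66) before Vasquez (155).
Among Saleh, Mbeki, Petrov and Horvat, by date of most recent title (later first): Saleh, Mbeki and Petrov (Aug 16, 2003) before Horvat (Nov 13, 2001).
Among Saleh, Mbeki and Petrov, a home-nation competitor before not a home-nation competitor: Saleh and Mbeki (a home-nation competitor) before Petrov (not a home-nation competitor).
Among Saleh and Mbeki, by world ranking (lower first): Saleh (135) before Mbeki (206).
Order: Tanaka, Szabo, Vasquez, Obi, Saleh, Mbeki, Petrov, Horvat.

Vasquez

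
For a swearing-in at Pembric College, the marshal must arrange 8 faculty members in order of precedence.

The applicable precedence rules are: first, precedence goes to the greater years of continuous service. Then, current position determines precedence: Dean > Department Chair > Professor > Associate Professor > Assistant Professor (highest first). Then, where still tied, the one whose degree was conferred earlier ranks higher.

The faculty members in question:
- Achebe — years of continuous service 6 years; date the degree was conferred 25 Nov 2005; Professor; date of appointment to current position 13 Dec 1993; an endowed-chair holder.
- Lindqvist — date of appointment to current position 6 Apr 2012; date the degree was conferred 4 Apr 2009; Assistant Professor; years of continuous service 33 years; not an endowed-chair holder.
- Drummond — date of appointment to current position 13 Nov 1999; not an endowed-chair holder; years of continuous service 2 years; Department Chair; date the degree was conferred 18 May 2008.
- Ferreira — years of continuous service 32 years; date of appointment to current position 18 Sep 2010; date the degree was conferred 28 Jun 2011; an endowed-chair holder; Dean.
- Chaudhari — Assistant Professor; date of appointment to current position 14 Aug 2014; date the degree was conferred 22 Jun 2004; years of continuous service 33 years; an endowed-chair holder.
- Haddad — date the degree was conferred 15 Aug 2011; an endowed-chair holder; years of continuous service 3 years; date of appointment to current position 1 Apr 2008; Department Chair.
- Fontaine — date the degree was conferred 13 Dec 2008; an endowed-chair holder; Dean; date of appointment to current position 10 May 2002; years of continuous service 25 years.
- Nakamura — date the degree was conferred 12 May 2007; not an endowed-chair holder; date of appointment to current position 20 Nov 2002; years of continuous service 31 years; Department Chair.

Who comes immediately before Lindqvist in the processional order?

By years of continuous service (higher first): Chaudhari and Lindqvist (both 33 years); then Ferreira (32 years); then Nakamura (31 years); then Fontaine (25 years); then Achebe (6 years); then Haddad (3 years); then Drummond (2 years).
Chaudhari and Lindqvist are each Assistant Professor, so the next rule applies.
Among Chaudhari and Lindqvist, by date the degree was conferred (earlier first): Chaudhari (22 Jun 2004) before Lindqvist (4 Apr 2009).
Order: Chaudhari, Lindqvist, Ferreira, Nakamura, Fontaine, Achebe, Haddad, Drummond.

Chaudhari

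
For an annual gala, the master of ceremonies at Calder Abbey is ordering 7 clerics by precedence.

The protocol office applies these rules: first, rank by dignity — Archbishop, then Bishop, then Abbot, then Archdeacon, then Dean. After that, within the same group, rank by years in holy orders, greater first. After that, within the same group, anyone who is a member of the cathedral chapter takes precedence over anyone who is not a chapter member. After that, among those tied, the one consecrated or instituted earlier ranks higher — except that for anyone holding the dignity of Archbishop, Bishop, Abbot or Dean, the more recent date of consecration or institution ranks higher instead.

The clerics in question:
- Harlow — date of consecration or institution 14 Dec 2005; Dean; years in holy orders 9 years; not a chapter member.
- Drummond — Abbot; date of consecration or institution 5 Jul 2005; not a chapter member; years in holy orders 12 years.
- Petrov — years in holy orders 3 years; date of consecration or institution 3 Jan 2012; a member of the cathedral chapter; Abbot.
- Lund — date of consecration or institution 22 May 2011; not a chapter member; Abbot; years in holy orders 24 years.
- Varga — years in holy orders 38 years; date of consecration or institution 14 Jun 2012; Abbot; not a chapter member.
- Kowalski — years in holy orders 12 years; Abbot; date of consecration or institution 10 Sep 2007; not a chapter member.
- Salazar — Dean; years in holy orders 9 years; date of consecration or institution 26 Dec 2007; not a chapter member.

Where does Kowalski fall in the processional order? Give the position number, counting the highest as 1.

By dignity: Varga, Lund, Kowalski, Drummond and Petrov (Abbot); then Salazar and Harlow (Dean).
Among Varga, Lund, Kowalski, Drummond and Petrov, by years in holy orders (higher first): Varga (38 years) before Lund (24 years) before Kowalski and Drummond (12 years) before Petrov (3 years).
Kowalski and Drummond are each not a chapter member, so the next rule applies.
Among Kowalski and Drummond, by date of consecration or institution (later first) (reversed rule for this group): Kowalski (10 Sep 2007) before Drummond (5 Jul 2005).
Salazar and Harlow both have years in holy orders 9 years, so the next rule applies.
Salazar and Harlow are each not a chapter member, so the next rule applies.
Among Salazar and Harlow, by date of consecration or institution (later first) (reversed rule for this group): Salazar (26 Dec 2007) before Harlow (14 Dec 2005).
Order: Varga, Lund, Kowalski, Drummond, Petrov, Salazar, Harlow. So position 3.

3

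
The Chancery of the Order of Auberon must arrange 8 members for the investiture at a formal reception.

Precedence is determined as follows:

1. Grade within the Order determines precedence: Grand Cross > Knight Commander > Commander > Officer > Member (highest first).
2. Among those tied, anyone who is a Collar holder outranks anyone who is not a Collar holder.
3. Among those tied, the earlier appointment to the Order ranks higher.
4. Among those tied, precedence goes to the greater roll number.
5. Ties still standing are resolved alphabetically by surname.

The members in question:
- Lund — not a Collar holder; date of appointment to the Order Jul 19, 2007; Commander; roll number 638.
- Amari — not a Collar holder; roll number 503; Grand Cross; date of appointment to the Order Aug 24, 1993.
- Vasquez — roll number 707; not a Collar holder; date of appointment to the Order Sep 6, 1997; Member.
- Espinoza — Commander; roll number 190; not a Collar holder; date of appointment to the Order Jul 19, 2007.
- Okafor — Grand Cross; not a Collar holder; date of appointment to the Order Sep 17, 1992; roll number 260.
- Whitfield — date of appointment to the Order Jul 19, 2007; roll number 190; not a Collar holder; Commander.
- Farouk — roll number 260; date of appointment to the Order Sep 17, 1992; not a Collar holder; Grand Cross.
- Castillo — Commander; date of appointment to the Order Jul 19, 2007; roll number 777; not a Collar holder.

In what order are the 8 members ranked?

Farouk, Okafor, Amari, Castillo, Lund, Espinoza, Whitfield, Vasquez

By grade within the Order: Farouk, Okafor and Amari (Grand Cross); then Castillo, Lund, Espinoza and Whitfield (Commander); then Vasquez (Member).
Farouk, Okafor and Amari are each not a Collar holder, so the next rule applies.
Among Farouk, Okafor and Amari, by date of appointment to the Order (earlier first): Farouk and Okafor (Sep 17, 1992) before Amari (Aug 24, 1993).
Farouk and Okafor both have roll number 260, so the next rule applies.
Among Farouk and Okafor, alphabetically by surname: Farouk before Okafor.
Castillo, Lund, Espinoza and Whitfield are each not a Collar holder, so the next rule applies.
Castillo, Lund, Espinoza and Whitfield all have date of appointment to the Order Jul 19, 2007, so the next rule applies.
Among Castillo, Lund, Espinoza and Whitfield, by roll number (higher first): Castillo (777) before Lund (638) before Espinoza and Whitfield (190).
Among Espinoza and Whitfield, alphabetically by surname: Espinoza before Whitfield.
Full order: Farouk, Okafor, Amari, Castillo, Lund, Espinoza, Whitfield, Vasquez.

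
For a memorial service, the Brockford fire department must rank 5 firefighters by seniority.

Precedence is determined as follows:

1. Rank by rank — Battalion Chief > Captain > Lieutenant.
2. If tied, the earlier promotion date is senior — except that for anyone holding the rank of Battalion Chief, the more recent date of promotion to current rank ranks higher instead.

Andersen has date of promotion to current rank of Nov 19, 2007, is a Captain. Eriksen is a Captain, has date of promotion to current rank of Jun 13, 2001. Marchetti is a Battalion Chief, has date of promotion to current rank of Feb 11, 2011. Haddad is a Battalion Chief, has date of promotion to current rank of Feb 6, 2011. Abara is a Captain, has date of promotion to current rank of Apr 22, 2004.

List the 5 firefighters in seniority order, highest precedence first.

By rank: Marchetti and Haddad (Battalion Chief); then Eriksen, Abara and Andersen (Captain).
Among Marchetti and Haddad, by date of promotion to current rank (later first) (reversed rule for this group): Marchetti (Feb 11, 2011) before Haddad (Feb 6, 2011).
Among Eriksen, Abara and Andersen, by date of promotion to current rank (earlier first): Eriksen (Jun 13, 2001) before Abara (Apr 22, 2004) before Andersen (Nov 19, 2007).
Full order: Marchetti, Haddad, Eriksen, Abara, Andersen.

Marchetti, Haddad, Eriksen, Abara, Andersen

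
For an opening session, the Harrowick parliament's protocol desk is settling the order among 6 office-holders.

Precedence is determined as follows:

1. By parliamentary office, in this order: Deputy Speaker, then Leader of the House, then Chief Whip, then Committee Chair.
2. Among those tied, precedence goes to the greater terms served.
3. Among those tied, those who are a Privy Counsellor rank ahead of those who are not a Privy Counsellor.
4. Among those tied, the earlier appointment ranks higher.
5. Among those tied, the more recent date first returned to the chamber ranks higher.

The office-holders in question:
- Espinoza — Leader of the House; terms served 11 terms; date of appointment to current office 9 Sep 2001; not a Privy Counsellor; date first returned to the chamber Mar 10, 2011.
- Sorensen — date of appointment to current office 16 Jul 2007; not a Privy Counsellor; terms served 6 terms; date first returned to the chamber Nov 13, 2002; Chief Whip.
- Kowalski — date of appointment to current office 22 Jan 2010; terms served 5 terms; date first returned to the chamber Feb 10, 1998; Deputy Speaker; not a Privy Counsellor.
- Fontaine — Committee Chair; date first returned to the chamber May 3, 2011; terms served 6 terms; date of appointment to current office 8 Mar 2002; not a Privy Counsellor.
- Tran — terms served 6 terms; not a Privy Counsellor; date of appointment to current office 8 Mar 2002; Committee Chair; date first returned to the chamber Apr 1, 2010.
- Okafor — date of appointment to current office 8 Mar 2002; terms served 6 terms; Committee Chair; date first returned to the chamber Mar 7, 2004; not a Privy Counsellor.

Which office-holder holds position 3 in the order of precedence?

Sorensen

By parliamentary office: Kowalski (Deputy Speaker); then Espinoza (Leader of the House); then Sorensen (Chief Whip); then Fontaine, Tran and Okafor (Committee Chair).
Fontaine, Tran and Okafor all have terms served 6 terms, so the next rule applies.
Fontaine, Tran and Okafor are each not a Privy Counsellor, so the next rule applies.
Fontaine, Tran and Okafor all have date of appointment to current office 8 Mar 2002, so the next rule applies.
Among Fontaine, Tran and Okafor, by date first returned to the chamber (later first): Fontaine (May 3, 2011) before Tran (Apr 1, 2010) before Okafor (Mar 7, 2004).
Order: Kowalski, Espinoza, Sorensen, Fontaine, Tran, Okafor.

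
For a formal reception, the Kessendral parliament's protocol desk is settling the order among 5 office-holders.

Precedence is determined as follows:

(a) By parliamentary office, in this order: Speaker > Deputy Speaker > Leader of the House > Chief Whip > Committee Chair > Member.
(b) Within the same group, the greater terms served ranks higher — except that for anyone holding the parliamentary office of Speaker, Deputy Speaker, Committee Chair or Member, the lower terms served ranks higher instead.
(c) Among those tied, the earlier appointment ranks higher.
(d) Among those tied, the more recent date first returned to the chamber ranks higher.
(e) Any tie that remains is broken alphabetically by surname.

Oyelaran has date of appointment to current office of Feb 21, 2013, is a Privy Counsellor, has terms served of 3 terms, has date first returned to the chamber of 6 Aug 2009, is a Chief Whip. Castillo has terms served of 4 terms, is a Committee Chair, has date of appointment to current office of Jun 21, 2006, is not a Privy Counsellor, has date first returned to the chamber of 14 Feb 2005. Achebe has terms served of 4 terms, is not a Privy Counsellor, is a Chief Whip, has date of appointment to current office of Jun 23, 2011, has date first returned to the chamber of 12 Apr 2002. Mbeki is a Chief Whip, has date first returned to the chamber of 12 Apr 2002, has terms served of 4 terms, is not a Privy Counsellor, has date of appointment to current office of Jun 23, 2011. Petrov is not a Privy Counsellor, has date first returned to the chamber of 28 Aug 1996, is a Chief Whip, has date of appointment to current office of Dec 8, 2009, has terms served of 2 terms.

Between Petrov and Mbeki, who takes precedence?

Mbeki

By parliamentary office: Achebe, Mbeki, Oyelaran and Petrov (Chief Whip); then Castillo (Committee Chair).
Among Achebe, Mbeki, Oyelaran and Petrov, by terms served (higher first): Achebe and Mbeki (4 terms) before Oyelaran (3 terms) before Petrov (2 terms).
Achebe and Mbeki both have date of appointment to current office Jun 23, 2011, so the next rule applies.
Achebe and Mbeki both have date first returned to the chamber 12 Apr 2002, so the next rule applies.
Among Achebe and Mbeki, alphabetically by surname: Achebe before Mbeki.
So Mbeki takes precedence.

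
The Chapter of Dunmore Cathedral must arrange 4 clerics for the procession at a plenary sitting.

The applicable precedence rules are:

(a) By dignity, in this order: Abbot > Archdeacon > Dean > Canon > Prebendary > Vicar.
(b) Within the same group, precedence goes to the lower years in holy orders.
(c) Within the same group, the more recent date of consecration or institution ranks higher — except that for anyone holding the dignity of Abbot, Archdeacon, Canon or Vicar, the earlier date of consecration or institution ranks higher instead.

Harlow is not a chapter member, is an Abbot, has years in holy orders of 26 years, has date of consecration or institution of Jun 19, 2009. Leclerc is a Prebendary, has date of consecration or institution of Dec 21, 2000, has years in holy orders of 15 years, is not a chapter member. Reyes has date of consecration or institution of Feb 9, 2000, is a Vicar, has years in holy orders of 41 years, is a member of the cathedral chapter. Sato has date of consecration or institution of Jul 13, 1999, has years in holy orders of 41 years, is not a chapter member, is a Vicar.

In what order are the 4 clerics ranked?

Harlow, Leclerc, Sato, Reyes

By dignity: Harlow (Abbot); then Leclerc (Prebendary); then Sato and Reyes (Vicar).
Sato and Reyes both have years in holy orders 41 years, so the next rule applies.
Among Sato and Reyes, by date of consecration or institution (earlier first) (reversed rule for this group): Sato (Jul 13, 1999) before Reyes (Feb 9, 2000).
Full order: Harlow, Leclerc, Sato, Reyes.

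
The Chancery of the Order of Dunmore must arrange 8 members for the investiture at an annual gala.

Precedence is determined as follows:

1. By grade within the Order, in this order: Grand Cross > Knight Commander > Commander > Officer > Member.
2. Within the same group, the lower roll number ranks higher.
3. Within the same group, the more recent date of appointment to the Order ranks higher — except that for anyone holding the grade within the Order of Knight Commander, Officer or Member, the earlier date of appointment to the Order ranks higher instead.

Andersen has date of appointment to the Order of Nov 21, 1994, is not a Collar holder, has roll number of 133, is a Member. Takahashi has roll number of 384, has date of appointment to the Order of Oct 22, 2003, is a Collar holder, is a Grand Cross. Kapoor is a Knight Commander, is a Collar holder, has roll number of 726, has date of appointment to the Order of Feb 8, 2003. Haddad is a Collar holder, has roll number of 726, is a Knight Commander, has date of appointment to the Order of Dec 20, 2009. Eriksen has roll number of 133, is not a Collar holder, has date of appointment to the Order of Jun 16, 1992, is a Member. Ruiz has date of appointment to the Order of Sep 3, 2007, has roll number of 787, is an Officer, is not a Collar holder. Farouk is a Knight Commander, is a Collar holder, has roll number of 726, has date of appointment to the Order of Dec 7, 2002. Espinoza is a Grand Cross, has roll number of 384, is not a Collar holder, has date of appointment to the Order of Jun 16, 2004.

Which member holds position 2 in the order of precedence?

Takahashi

By grade within the Order: Espinoza and Takahashi (Grand Cross); then Farouk, Kapoor and Haddad (Knight Commander); then Ruiz (Officer); then Eriksen and Andersen (Member).
Espinoza and Takahashi both have roll number 384, so the next rule applies.
Among Espinoza and Takahashi, by date of appointment to the Order (later first): Espinoza (Jun 16, 2004) before Takahashi (Oct 22, 2003).
Farouk, Kapoor and Haddad all have roll number 726, so the next rule applies.
Among Farouk, Kapoor and Haddad, by date of appointment to the Order (earlier first) (reversed rule for this group): Farouk (Dec 7, 2002) before Kapoor (Feb 8, 2003) before Haddad (Dec 20, 2009).
Eriksen and Andersen both have roll number 133, so the next rule applies.
Among Eriksen and Andersen, by date of appointment to the Order (earlier first) (reversed rule for this group): Eriksen (Jun 16, 1992) before Andersen (Nov 21, 1994).
Order: Espinoza, Takahashi, Farouk, Kapoor, Haddad, Ruiz, Eriksen, Andersen.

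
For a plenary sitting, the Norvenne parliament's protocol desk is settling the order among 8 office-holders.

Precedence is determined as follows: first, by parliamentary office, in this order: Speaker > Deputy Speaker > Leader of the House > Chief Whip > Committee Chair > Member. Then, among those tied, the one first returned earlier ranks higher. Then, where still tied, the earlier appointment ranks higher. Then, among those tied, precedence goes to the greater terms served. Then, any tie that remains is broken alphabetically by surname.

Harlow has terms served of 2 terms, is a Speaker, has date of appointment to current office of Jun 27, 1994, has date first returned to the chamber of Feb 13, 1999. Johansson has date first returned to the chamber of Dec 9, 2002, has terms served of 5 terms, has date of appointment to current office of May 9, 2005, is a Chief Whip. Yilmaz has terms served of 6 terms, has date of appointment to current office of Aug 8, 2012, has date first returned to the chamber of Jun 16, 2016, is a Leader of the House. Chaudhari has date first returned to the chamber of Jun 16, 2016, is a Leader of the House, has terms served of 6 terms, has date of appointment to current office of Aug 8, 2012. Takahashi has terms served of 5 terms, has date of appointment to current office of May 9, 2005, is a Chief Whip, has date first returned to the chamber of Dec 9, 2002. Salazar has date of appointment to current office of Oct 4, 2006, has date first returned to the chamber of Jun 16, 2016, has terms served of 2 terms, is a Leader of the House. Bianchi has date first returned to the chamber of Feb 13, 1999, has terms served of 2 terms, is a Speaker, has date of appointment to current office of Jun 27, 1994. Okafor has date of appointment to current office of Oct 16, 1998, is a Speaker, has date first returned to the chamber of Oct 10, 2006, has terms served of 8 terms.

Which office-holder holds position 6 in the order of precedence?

By parliamentary office: Bianchi, Harlow and Okafor (Speaker); then Salazar, Chaudhari and Yilmaz (Leader of the House); then Johansson and Takahashi (Chief Whip).
Among Bianchi, Harlow and Okafor, by date first returned to the chamber (earlier first): Bianchi and Harlow (Feb 13, 1999) before Okafor (Oct 10, 2006).
Bianchi and Harlow both have date of appointment to current office Jun 27, 1994, so the next rule applies.
Bianchi and Harlow both have terms served 2 terms, so the next rule applies.
Among Bianchi and Harlow, alphabetically by surname: Bianchi before Harlow.
Salazar, Chaudhari and Yilmaz all have date first returned to the chamber Jun 16, 2016, so the next rule applies.
Among Salazar, Chaudhari and Yilmaz, by date of appointment to current office (earlier first): Salazar (Oct 4, 2006) before Chaudhari and Yilmaz (Aug 8, 2012).
Chaudhari and Yilmaz both have terms served 6 terms, so the next rule applies.
Among Chaudhari and Yilmaz, alphabetically by surname: Chaudhari before Yilmaz.
Johansson and Takahashi both have date first returned to the chamber Dec 9, 2002, so the next rule applies.
Johansson and Takahashi both have date of appointment to current office May 9, 2005, so the next rule applies.
Johansson and Takahashi both have terms served 5 terms, so the next rule applies.
Among Johansson and Takahashi, alphabetically by surname: Johansson before Takahashi.
Order: Bianchi, Harlow, Okafor, Salazar, Chaudhari, Yilmaz, Johansson, Takahashi.

Yilmaz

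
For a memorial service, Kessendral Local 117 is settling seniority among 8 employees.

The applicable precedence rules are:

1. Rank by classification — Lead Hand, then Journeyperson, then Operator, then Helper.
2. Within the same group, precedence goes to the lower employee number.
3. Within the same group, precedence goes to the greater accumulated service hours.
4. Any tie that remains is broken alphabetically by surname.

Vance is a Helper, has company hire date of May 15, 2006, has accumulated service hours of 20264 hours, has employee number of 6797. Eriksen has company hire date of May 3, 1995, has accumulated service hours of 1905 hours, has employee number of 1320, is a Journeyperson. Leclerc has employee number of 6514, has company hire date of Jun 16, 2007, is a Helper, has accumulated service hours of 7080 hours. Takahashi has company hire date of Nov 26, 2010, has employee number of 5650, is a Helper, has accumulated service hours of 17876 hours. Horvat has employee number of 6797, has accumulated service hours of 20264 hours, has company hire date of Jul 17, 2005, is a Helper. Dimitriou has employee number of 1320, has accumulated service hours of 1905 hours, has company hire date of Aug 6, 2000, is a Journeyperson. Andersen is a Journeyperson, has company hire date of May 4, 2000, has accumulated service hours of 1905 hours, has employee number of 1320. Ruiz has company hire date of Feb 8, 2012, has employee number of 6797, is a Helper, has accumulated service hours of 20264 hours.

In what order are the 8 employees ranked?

By classification: Andersen, Dimitriou and Eriksen (Journeyperson); then Takahashi, Leclerc, Horvat, Ruiz and Vance (Helper).
Andersen, Dimitriou and Eriksen all have employee number 1320, so the next rule applies.
Andersen, Dimitriou and Eriksen all have accumulated service hours 1905 hours, so the next rule applies.
Among Andersen, Dimitriou and Eriksen, alphabetically by surname: Andersen before Dimitriou before Eriksen.
Among Takahashi, Leclerc, Horvat, Ruiz and Vance, by employee number (lower first): Takahashi (5650) before Leclerc (6514) before Horvat, Ruiz and Vance (6797).
Horvat, Ruiz and Vance all have accumulated service hours 20264 hours, so the next rule applies.
Among Horvat, Ruiz and Vance, alphabetically by surname: Horvat before Ruiz before Vance.
Full order: Andersen, Dimitriou, Eriksen, Takahashi, Leclerc, Horvat, Ruiz, Vance.

Andersen, Dimitriou, Eriksen, Takahashi, Leclerc, Horvat, Ruiz, Vance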